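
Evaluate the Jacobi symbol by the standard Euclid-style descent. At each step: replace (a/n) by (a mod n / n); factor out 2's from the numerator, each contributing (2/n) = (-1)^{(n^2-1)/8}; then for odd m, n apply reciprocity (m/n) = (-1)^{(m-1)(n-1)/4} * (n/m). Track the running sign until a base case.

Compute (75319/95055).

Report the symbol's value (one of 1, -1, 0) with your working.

-1

reciprocity: (75319/95055) = -1·(95055/75319) since 75319 mod 4 = 3, 95055 mod 4 = 3; sign now -1
(95055/75319) = (19736/75319)   [reduce mod 75319]
19736 = 2^3·2467; (2/75319) = +1 since 75319 mod 8 = 7, so (19736/75319) = (+1)^3·(2467/75319); sign now -1
reciprocity: (2467/75319) = -1·(75319/2467) since 2467 mod 4 = 3, 75319 mod 4 = 3; sign now +1
(75319/2467) = (1309/2467)   [reduce mod 2467]
reciprocity: (1309/2467) = +1·(2467/1309) since 1309 mod 4 = 1, 2467 mod 4 = 3; sign now +1
(2467/1309) = (1158/1309)   [reduce mod 1309]
1158 = 2^1·579; (2/1309) = -1 since 1309 mod 8 = 5, so (1158/1309) = (-1)^1·(579/1309); sign now -1
reciprocity: (579/1309) = +1·(1309/579) since 579 mod 4 = 3, 1309 mod 4 = 1; sign now -1
(1309/579) = (151/579)   [reduce mod 579]
reciprocity: (151/579) = -1·(579/151) since 151 mod 4 = 3, 579 mod 4 = 3; sign now +1
(579/151) = (126/151)   [reduce mod 151]
126 = 2^1·63; (2/151) = +1 since 151 mod 8 = 7, so (126/151) = (+1)^1·(63/151); sign now +1
reciprocity: (63/151) = -1·(151/63) since 63 mod 4 = 3, 151 mod 4 = 3; sign now -1
(151/63) = (25/63)   [reduce mod 63]
reciprocity: (25/63) = +1·(63/25) since 25 mod 4 = 1, 63 mod 4 = 3; sign now -1
(63/25) = (13/25)   [reduce mod 25]
reciprocity: (13/25) = +1·(25/13) since 13 mod 4 = 1, 25 mod 4 = 1; sign now -1
(25/13) = (12/13)   [reduce mod 13]
12 = 2^2·3; (2/13) = -1 since 13 mod 8 = 5, so (12/13) = (-1)^2·(3/13); sign now -1
reciprocity: (3/13) = +1·(13/3) since 3 mod 4 = 3, 13 mod 4 = 1; sign now -1
(13/3) = (1/3)   [reduce mod 3]
(1/3) = 1; final value = sign = -1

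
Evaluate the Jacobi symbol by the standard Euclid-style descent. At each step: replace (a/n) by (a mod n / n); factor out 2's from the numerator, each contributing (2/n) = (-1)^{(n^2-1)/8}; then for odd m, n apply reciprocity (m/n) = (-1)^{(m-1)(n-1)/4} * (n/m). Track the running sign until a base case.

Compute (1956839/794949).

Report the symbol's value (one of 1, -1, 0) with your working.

1

(1956839/794949): 1956839 mod 794949 = 366941, so (1956839/794949) = (366941/794949)
flip (366941/794949) -> (794949/366941): both odd, 366941 mod 4 = 1, 794949 mod 4 = 1, so the flip contributes +1; sign now +1
(794949/366941): 794949 mod 366941 = 61067, so (794949/366941) = (61067/366941)
flip (61067/366941) -> (366941/61067): both odd, 61067 mod 4 = 3, 366941 mod 4 = 1, so the flip contributes +1; sign now +1
(366941/61067): 366941 mod 61067 = 539, so (366941/61067) = (539/61067)
flip (539/61067) -> (61067/539): both odd, 539 mod 4 = 3, 61067 mod 4 = 3, so the flip contributes -1; sign now -1
(61067/539): 61067 mod 539 = 160, so (61067/539) = (160/539)
factor out 2^5: 160 = 2^5·5; with 539 mod 8 = 3, (2/539) = -1; sign now +1; continue with (5/539)
flip (5/539) -> (539/5): both odd, 5 mod 4 = 1, 539 mod 4 = 3, so the flip contributes +1; sign now +1
(539/5): 539 mod 5 = 4, so (539/5) = (4/5)
factor out 2^2: 4 = 2^2·1; with 5 mod 8 = 5, (2/5) = -1; sign now +1; continue with (1/5)
reached (1/5) = 1, so the symbol is +1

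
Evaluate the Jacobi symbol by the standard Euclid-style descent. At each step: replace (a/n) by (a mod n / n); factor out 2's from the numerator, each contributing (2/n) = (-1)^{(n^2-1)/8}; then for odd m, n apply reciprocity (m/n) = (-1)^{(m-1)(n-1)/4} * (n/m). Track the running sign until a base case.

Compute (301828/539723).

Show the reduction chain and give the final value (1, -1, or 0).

factor out 2^2: 301828 = 2^2·75457; with 539723 mod 8 = 3, (2/539723) = -1; sign now +1; continue with (75457/539723)
flip (75457/539723) -> (539723/75457): both odd, 75457 mod 4 = 1, 539723 mod 4 = 3, so the flip contributes +1; sign now +1
(539723/75457): 539723 mod 75457 = 11524, so (539723/75457) = (11524/75457)
factor out 2^2: 11524 = 2^2·2881; with 75457 mod 8 = 1, (2/75457) = +1; sign now +1; continue with (2881/75457)
flip (2881/75457) -> (75457/2881): both odd, 2881 mod 4 = 1, 75457 mod 4 = 1, so the flip contributes +1; sign now +1
(75457/2881): 75457 mod 2881 = 551, so (75457/2881) = (551/2881)
flip (551/2881) -> (2881/551): both odd, 551 mod 4 = 3, 2881 mod 4 = 1, so the flip contributes +1; sign now +1
(2881/551): 2881 mod 551 = 126, so (2881/551) = (126/551)
factor out 2^1: 126 = 2^1·63; with 551 mod 8 = 7, (2/551) = +1; sign now +1; continue with (63/551)
flip (63/551) -> (551/63): both odd, 63 mod 4 = 3, 551 mod 4 = 3, so the flip contributes -1; sign now -1
(551/63): 551 mod 63 = 47, so (551/63) = (47/63)
flip (47/63) -> (63/47): both odd, 47 mod 4 = 3, 63 mod 4 = 3, so the flip contributes -1; sign now +1
(63/47): 63 mod 47 = 16, so (63/47) = (16/47)
factor out 2^4: 16 = 2^4·1; with 47 mod 8 = 7, (2/47) = +1; sign now +1; continue with (1/47)
reached (1/47) = 1, so the symbol is +1

1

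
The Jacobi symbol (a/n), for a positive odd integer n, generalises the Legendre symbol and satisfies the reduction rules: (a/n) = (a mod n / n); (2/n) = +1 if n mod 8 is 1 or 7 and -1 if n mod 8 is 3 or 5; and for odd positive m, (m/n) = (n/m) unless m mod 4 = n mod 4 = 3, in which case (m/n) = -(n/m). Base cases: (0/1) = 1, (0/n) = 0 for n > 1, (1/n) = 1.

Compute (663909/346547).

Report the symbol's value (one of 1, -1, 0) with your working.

(663909/346547) = (317362/346547)   [reduce mod 346547]
317362 = 2^1·158681; (2/346547) = -1 since 346547 mod 8 = 3, so (317362/346547) = (-1)^1·(158681/346547); sign now -1
reciprocity: (158681/346547) = +1·(346547/158681) since 158681 mod 4 = 1, 346547 mod 4 = 3; sign now -1
(346547/158681) = (29185/158681)   [reduce mod 158681]
reciprocity: (29185/158681) = +1·(158681/29185) since 29185 mod 4 = 1, 158681 mod 4 = 1; sign now -1
(158681/29185) = (12756/29185)   [reduce mod 29185]
12756 = 2^2·3189; (2/29185) = +1 since 29185 mod 8 = 1, so (12756/29185) = (+1)^2·(3189/29185); sign now -1
reciprocity: (3189/29185) = +1·(29185/3189) since 3189 mod 4 = 1, 29185 mod 4 = 1; sign now -1
(29185/3189) = (484/3189)   [reduce mod 3189]
484 = 2^2·121; (2/3189) = -1 since 3189 mod 8 = 5, so (484/3189) = (-1)^2·(121/3189); sign now -1
reciprocity: (121/3189) = +1·(3189/121) since 121 mod 4 = 1, 3189 mod 4 = 1; sign now -1
(3189/121) = (43/121)   [reduce mod 121]
reciprocity: (43/121) = +1·(121/43) since 43 mod 4 = 3, 121 mod 4 = 1; sign now -1
(121/43) = (35/43)   [reduce mod 43]
reciprocity: (35/43) = -1·(43/35) since 35 mod 4 = 3, 43 mod 4 = 3; sign now +1
(43/35) = (8/35)   [reduce mod 35]
8 = 2^3·1; (2/35) = -1 since 35 mod 8 = 3, so (8/35) = (-1)^3·(1/35); sign now -1
(1/35) = 1; final value = sign = -1

-1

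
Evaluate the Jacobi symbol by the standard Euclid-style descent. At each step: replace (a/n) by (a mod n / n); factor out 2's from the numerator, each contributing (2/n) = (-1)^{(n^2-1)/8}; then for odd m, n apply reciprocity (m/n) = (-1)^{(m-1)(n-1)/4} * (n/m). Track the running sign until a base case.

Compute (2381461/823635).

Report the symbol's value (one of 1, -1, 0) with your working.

-1

(2381461/823635): 2381461 mod 823635 = 734191, so (2381461/823635) = (734191/823635)
flip (734191/823635) -> (823635/734191): both odd, 734191 mod 4 = 3, 823635 mod 4 = 3, so the flip contributes -1; sign now -1
(823635/734191): 823635 mod 734191 = 89444, so (823635/734191) = (89444/734191)
factor out 2^2: 89444 = 2^2·22361; with 734191 mod 8 = 7, (2/734191) = +1; sign now -1; continue with (22361/734191)
flip (22361/734191) -> (734191/22361): both odd, 22361 mod 4 = 1, 734191 mod 4 = 3, so the flip contributes +1; sign now -1
(734191/22361): 734191 mod 22361 = 18639, so (734191/22361) = (18639/22361)
flip (18639/22361) -> (22361/18639): both odd, 18639 mod 4 = 3, 22361 mod 4 = 1, so the flip contributes +1; sign now -1
(22361/18639): 22361 mod 18639 = 3722, so (22361/18639) = (3722/18639)
factor out 2^1: 3722 = 2^1·1861; with 18639 mod 8 = 7, (2/18639) = +1; sign now -1; continue with (1861/18639)
flip (1861/18639) -> (18639/1861): both odd, 1861 mod 4 = 1, 18639 mod 4 = 3, so the flip contributes +1; sign now -1
(18639/1861): 18639 mod 1861 = 29, so (18639/1861) = (29/1861)
flip (29/1861) -> (1861/29): both odd, 29 mod 4 = 1, 1861 mod 4 = 1, so the flip contributes +1; sign now -1
(1861/29): 1861 mod 29 = 5, so (1861/29) = (5/29)
flip (5/29) -> (29/5): both odd, 5 mod 4 = 1, 29 mod 4 = 1, so the flip contributes +1; sign now -1
(29/5): 29 mod 5 = 4, so (29/5) = (4/5)
factor out 2^2: 4 = 2^2·1; with 5 mod 8 = 5, (2/5) = -1; sign now -1; continue with (1/5)
reached (1/5) = 1, so the symbol is -1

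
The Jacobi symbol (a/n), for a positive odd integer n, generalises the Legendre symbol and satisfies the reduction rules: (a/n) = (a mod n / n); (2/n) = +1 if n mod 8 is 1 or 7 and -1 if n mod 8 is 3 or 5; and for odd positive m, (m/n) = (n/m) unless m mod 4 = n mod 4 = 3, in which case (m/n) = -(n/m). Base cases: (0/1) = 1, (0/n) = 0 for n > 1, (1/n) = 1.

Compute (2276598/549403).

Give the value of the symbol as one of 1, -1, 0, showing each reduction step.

-1

(2276598/549403): 2276598 mod 549403 = 78986, so (2276598/549403) = (78986/549403)
factor out 2^1: 78986 = 2^1·39493; with 549403 mod 8 = 3, (2/549403) = -1; sign now -1; continue with (39493/549403)
flip (39493/549403) -> (549403/39493): both odd, 39493 mod 4 = 1, 549403 mod 4 = 3, so the flip contributes +1; sign now -1
(549403/39493): 549403 mod 39493 = 35994, so (549403/39493) = (35994/39493)
factor out 2^1: 35994 = 2^1·17997; with 39493 mod 8 = 5, (2/39493) = -1; sign now +1; continue with (17997/39493)
flip (17997/39493) -> (39493/17997): both odd, 17997 mod 4 = 1, 39493 mod 4 = 1, so the flip contributes +1; sign now +1
(39493/17997): 39493 mod 17997 = 3499, so (39493/17997) = (3499/17997)
flip (3499/17997) -> (17997/3499): both odd, 3499 mod 4 = 3, 17997 mod 4 = 1, so the flip contributes +1; sign now +1
(17997/3499): 17997 mod 3499 = 502, so (17997/3499) = (502/3499)
factor out 2^1: 502 = 2^1·251; with 3499 mod 8 = 3, (2/3499) = -1; sign now -1; continue with (251/3499)
flip (251/3499) -> (3499/251): both odd, 251 mod 4 = 3, 3499 mod 4 = 3, so the flip contributes -1; sign now +1
(3499/251): 3499 mod 251 = 236, so (3499/251) = (236/251)
factor out 2^2: 236 = 2^2·59; with 251 mod 8 = 3, (2/251) = -1; sign now +1; continue with (59/251)
flip (59/251) -> (251/59): both odd, 59 mod 4 = 3, 251 mod 4 = 3, so the flip contributes -1; sign now -1
(251/59): 251 mod 59 = 15, so (251/59) = (15/59)
flip (15/59) -> (59/15): both odd, 15 mod 4 = 3, 59 mod 4 = 3, so the flip contributes -1; sign now +1
(59/15): 59 mod 15 = 14, so (59/15) = (14/15)
factor out 2^1: 14 = 2^1·7; with 15 mod 8 = 7, (2/15) = +1; sign now +1; continue with (7/15)
flip (7/15) -> (15/7): both odd, 7 mod 4 = 3, 15 mod 4 = 3, so the flip contributes -1; sign now -1
(15/7): 15 mod 7 = 1, so (15/7) = (1/7)
reached (1/7) = 1, so the symbol is -1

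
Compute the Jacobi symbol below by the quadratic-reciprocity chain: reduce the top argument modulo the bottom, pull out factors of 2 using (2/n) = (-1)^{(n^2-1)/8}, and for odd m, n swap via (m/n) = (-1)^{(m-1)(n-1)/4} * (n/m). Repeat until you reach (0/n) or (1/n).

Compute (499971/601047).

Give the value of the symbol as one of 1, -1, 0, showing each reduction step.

0

flip (499971/601047) -> (601047/499971): both odd, 499971 mod 4 = 3, 601047 mod 4 = 3, so the flip contributes -1; sign now -1
(601047/499971): 601047 mod 499971 = 101076, so (601047/499971) = (101076/499971)
factor out 2^2: 101076 = 2^2·25269; with 499971 mod 8 = 3, (2/499971) = -1; sign now -1; continue with (25269/499971)
flip (25269/499971) -> (499971/25269): both odd, 25269 mod 4 = 1, 499971 mod 4 = 3, so the flip contributes +1; sign now -1
(499971/25269): 499971 mod 25269 = 19860, so (499971/25269) = (19860/25269)
factor out 2^2: 19860 = 2^2·4965; with 25269 mod 8 = 5, (2/25269) = -1; sign now -1; continue with (4965/25269)
flip (4965/25269) -> (25269/4965): both odd, 4965 mod 4 = 1, 25269 mod 4 = 1, so the flip contributes +1; sign now -1
(25269/4965): 25269 mod 4965 = 444, so (25269/4965) = (444/4965)
factor out 2^2: 444 = 2^2·111; with 4965 mod 8 = 5, (2/4965) = -1; sign now -1; continue with (111/4965)
flip (111/4965) -> (4965/111): both odd, 111 mod 4 = 3, 4965 mod 4 = 1, so the flip contributes +1; sign now -1
(4965/111): 4965 mod 111 = 81, so (4965/111) = (81/111)
flip (81/111) -> (111/81): both odd, 81 mod 4 = 1, 111 mod 4 = 3, so the flip contributes +1; sign now -1
(111/81): 111 mod 81 = 30, so (111/81) = (30/81)
factor out 2^1: 30 = 2^1·15; with 81 mod 8 = 1, (2/81) = +1; sign now -1; continue with (15/81)
flip (15/81) -> (81/15): both odd, 15 mod 4 = 3, 81 mod 4 = 1, so the flip contributes +1; sign now -1
(81/15): 81 mod 15 = 6, so (81/15) = (6/15)
factor out 2^1: 6 = 2^1·3; with 15 mod 8 = 7, (2/15) = +1; sign now -1; continue with (3/15)
flip (3/15) -> (15/3): both odd, 3 mod 4 = 3, 15 mod 4 = 3, so the flip contributes -1; sign now +1
(15/3): 15 mod 3 = 0, so (15/3) = (0/3)
reached (0/3); gcd(a, n) > 1, so (0/3) = 0 and the symbol is 0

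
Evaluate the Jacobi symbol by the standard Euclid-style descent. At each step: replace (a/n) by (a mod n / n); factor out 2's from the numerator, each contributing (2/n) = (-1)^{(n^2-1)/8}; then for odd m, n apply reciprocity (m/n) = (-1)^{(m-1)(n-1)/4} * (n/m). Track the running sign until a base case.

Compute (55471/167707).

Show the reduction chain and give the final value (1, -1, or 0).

1

flip (55471/167707) -> (167707/55471): both odd, 55471 mod 4 = 3, 167707 mod 4 = 3, so the flip contributes -1; sign now -1
(167707/55471): 167707 mod 55471 = 1294, so (167707/55471) = (1294/55471)
factor out 2^1: 1294 = 2^1·647; with 55471 mod 8 = 7, (2/55471) = +1; sign now -1; continue with (647/55471)
flip (647/55471) -> (55471/647): both odd, 647 mod 4 = 3, 55471 mod 4 = 3, so the flip contributes -1; sign now +1
(55471/647): 55471 mod 647 = 476, so (55471/647) = (476/647)
factor out 2^2: 476 = 2^2·119; with 647 mod 8 = 7, (2/647) = +1; sign now +1; continue with (119/647)
flip (119/647) -> (647/119): both odd, 119 mod 4 = 3, 647 mod 4 = 3, so the flip contributes -1; sign now -1
(647/119): 647 mod 119 = 52, so (647/119) = (52/119)
factor out 2^2: 52 = 2^2·13; with 119 mod 8 = 7, (2/119) = +1; sign now -1; continue with (13/119)
flip (13/119) -> (119/13): both odd, 13 mod 4 = 1, 119 mod 4 = 3, so the flip contributes +1; sign now -1
(119/13): 119 mod 13 = 2, so (119/13) = (2/13)
factor out 2^1: 2 = 2^1·1; with 13 mod 8 = 5, (2/13) = -1; sign now +1; continue with (1/13)
reached (1/13) = 1, so the symbol is +1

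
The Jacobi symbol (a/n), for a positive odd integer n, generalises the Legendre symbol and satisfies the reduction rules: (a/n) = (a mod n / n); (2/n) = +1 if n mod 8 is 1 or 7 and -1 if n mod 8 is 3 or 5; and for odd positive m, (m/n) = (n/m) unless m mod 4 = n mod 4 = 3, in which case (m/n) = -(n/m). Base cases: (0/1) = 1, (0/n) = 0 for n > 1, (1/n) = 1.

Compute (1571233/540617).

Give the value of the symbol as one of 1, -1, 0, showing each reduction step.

(1571233/540617): 1571233 mod 540617 = 489999, so (1571233/540617) = (489999/540617)
flip (489999/540617) -> (540617/489999): both odd, 489999 mod 4 = 3, 540617 mod 4 = 1, so the flip contributes +1; sign now +1
(540617/489999): 540617 mod 489999 = 50618, so (540617/489999) = (50618/489999)
factor out 2^1: 50618 = 2^1·25309; with 489999 mod 8 = 7, (2/489999) = +1; sign now +1; continue with (25309/489999)
flip (25309/489999) -> (489999/25309): both odd, 25309 mod 4 = 1, 489999 mod 4 = 3, so the flip contributes +1; sign now +1
(489999/25309): 489999 mod 25309 = 9128, so (489999/25309) = (9128/25309)
factor out 2^3: 9128 = 2^3·1141; with 25309 mod 8 = 5, (2/25309) = -1; sign now -1; continue with (1141/25309)
flip (1141/25309) -> (25309/1141): both odd, 1141 mod 4 = 1, 25309 mod 4 = 1, so the flip contributes +1; sign now -1
(25309/1141): 25309 mod 1141 = 207, so (25309/1141) = (207/1141)
flip (207/1141) -> (1141/207): both odd, 207 mod 4 = 3, 1141 mod 4 = 1, so the flip contributes +1; sign now -1
(1141/207): 1141 mod 207 = 106, so (1141/207) = (106/207)
factor out 2^1: 106 = 2^1·53; with 207 mod 8 = 7, (2/207) = +1; sign now -1; continue with (53/207)
flip (53/207) -> (207/53): both odd, 53 mod 4 = 1, 207 mod 4 = 3, so the flip contributes +1; sign now -1
(207/53): 207 mod 53 = 48, so (207/53) = (48/53)
factor out 2^4: 48 = 2^4·3; with 53 mod 8 = 5, (2/53) = -1; sign now -1; continue with (3/53)
flip (3/53) -> (53/3): both odd, 3 mod 4 = 3, 53 mod 4 = 1, so the flip contributes +1; sign now -1
(53/3): 53 mod 3 = 2, so (53/3) = (2/3)
factor out 2^1: 2 = 2^1·1; with 3 mod 8 = 3, (2/3) = -1; sign now +1; continue with (1/3)
reached (1/3) = 1, so the symbol is +1

1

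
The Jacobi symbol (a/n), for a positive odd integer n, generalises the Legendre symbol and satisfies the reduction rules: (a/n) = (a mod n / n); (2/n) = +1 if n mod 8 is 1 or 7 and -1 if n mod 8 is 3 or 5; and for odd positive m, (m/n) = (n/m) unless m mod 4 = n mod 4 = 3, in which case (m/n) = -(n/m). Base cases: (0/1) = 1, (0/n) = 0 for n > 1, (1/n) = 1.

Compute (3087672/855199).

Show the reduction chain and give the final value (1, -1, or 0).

(3087672/855199): 3087672 mod 855199 = 522075, so (3087672/855199) = (522075/855199)
flip (522075/855199) -> (855199/522075): both odd, 522075 mod 4 = 3, 855199 mod 4 = 3, so the flip contributes -1; sign now -1
(855199/522075): 855199 mod 522075 = 333124, so (855199/522075) = (333124/522075)
factor out 2^2: 333124 = 2^2·83281; with 522075 mod 8 = 3, (2/522075) = -1; sign now -1; continue with (83281/522075)
flip (83281/522075) -> (522075/83281): both odd, 83281 mod 4 = 1, 522075 mod 4 = 3, so the flip contributes +1; sign now -1
(522075/83281): 522075 mod 83281 = 22389, so (522075/83281) = (22389/83281)
flip (22389/83281) -> (83281/22389): both odd, 22389 mod 4 = 1, 83281 mod 4 = 1, so the flip contributes +1; sign now -1
(83281/22389): 83281 mod 22389 = 16114, so (83281/22389) = (16114/22389)
factor out 2^1: 16114 = 2^1·8057; with 22389 mod 8 = 5, (2/22389) = -1; sign now +1; continue with (8057/22389)
flip (8057/22389) -> (22389/8057): both odd, 8057 mod 4 = 1, 22389 mod 4 = 1, so the flip contributes +1; sign now +1
(22389/8057): 22389 mod 8057 = 6275, so (22389/8057) = (6275/8057)
flip (6275/8057) -> (8057/6275): both odd, 6275 mod 4 = 3, 8057 mod 4 = 1, so the flip contributes +1; sign now +1
(8057/6275): 8057 mod 6275 = 1782, so (8057/6275) = (1782/6275)
factor out 2^1: 1782 = 2^1·891; with 6275 mod 8 = 3, (2/6275) = -1; sign now -1; continue with (891/6275)
flip (891/6275) -> (6275/891): both odd, 891 mod 4 = 3, 6275 mod 4 = 3, so the flip contributes -1; sign now +1
(6275/891): 6275 mod 891 = 38, so (6275/891) = (38/891)
factor out 2^1: 38 = 2^1·19; with 891 mod 8 = 3, (2/891) = -1; sign now -1; continue with (19/891)
flip (19/891) -> (891/19): both odd, 19 mod 4 = 3, 891 mod 4 = 3, so the flip contributes -1; sign now +1
(891/19): 891 mod 19 = 17, so (891/19) = (17/19)
flip (17/19) -> (19/17): both odd, 17 mod 4 = 1, 19 mod 4 = 3, so the flip contributes +1; sign now +1
(19/17): 19 mod 17 = 2, so (19/17) = (2/17)
factor out 2^1: 2 = 2^1·1; with 17 mod 8 = 1, (2/17) = +1; sign now +1; continue with (1/17)
reached (1/17) = 1, so the symbol is +1

1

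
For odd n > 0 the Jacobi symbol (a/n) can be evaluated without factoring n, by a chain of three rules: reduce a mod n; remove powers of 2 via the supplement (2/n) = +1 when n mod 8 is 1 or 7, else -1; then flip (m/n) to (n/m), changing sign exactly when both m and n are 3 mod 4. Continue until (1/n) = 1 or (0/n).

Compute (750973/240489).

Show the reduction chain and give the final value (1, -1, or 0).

1

(750973/240489): 750973 mod 240489 = 29506, so (750973/240489) = (29506/240489)
factor out 2^1: 29506 = 2^1·14753; with 240489 mod 8 = 1, (2/240489) = +1; sign now +1; continue with (14753/240489)
flip (14753/240489) -> (240489/14753): both odd, 14753 mod 4 = 1, 240489 mod 4 = 1, so the flip contributes +1; sign now +1
(240489/14753): 240489 mod 14753 = 4441, so (240489/14753) = (4441/14753)
flip (4441/14753) -> (14753/4441): both odd, 4441 mod 4 = 1, 14753 mod 4 = 1, so the flip contributes +1; sign now +1
(14753/4441): 14753 mod 4441 = 1430, so (14753/4441) = (1430/4441)
factor out 2^1: 1430 = 2^1·715; with 4441 mod 8 = 1, (2/4441) = +1; sign now +1; continue with (715/4441)
flip (715/4441) -> (4441/715): both odd, 715 mod 4 = 3, 4441 mod 4 = 1, so the flip contributes +1; sign now +1
(4441/715): 4441 mod 715 = 151, so (4441/715) = (151/715)
flip (151/715) -> (715/151): both odd, 151 mod 4 = 3, 715 mod 4 = 3, so the flip contributes -1; sign now -1
(715/151): 715 mod 151 = 111, so (715/151) = (111/151)
flip (111/151) -> (151/111): both odd, 111 mod 4 = 3, 151 mod 4 = 3, so the flip contributes -1; sign now +1
(151/111): 151 mod 111 = 40, so (151/111) = (40/111)
factor out 2^3: 40 = 2^3·5; with 111 mod 8 = 7, (2/111) = +1; sign now +1; continue with (5/111)
flip (5/111) -> (111/5): both odd, 5 mod 4 = 1, 111 mod 4 = 3, so the flip contributes +1; sign now +1
(111/5): 111 mod 5 = 1, so (111/5) = (1/5)
reached (1/5) = 1, so the symbol is +1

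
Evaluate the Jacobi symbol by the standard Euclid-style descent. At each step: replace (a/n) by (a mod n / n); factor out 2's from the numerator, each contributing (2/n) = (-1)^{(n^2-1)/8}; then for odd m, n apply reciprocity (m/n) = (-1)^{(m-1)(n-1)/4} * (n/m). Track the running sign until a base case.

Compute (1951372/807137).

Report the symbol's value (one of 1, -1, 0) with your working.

1

(1951372/807137) = (337098/807137)   [reduce mod 807137]
337098 = 2^1·168549; (2/807137) = +1 since 807137 mod 8 = 1, so (337098/807137) = (+1)^1·(168549/807137); sign now +1
reciprocity: (168549/807137) = +1·(807137/168549) since 168549 mod 4 = 1, 807137 mod 4 = 1; sign now +1
(807137/168549) = (132941/168549)   [reduce mod 168549]
reciprocity: (132941/168549) = +1·(168549/132941) since 132941 mod 4 = 1, 168549 mod 4 = 1; sign now +1
(168549/132941) = (35608/132941)   [reduce mod 132941]
35608 = 2^3·4451; (2/132941) = -1 since 132941 mod 8 = 5, so (35608/132941) = (-1)^3·(4451/132941); sign now -1
reciprocity: (4451/132941) = +1·(132941/4451) since 4451 mod 4 = 3, 132941 mod 4 = 1; sign now -1
(132941/4451) = (3862/4451)   [reduce mod 4451]
3862 = 2^1·1931; (2/4451) = -1 since 4451 mod 8 = 3, so (3862/4451) = (-1)^1·(1931/4451); sign now +1
reciprocity: (1931/4451) = -1·(4451/1931) since 1931 mod 4 = 3, 4451 mod 4 = 3; sign now -1
(4451/1931) = (589/1931)   [reduce mod 1931]
reciprocity: (589/1931) = +1·(1931/589) since 589 mod 4 = 1, 1931 mod 4 = 3; sign now -1
(1931/589) = (164/589)   [reduce mod 589]
164 = 2^2·41; (2/589) = -1 since 589 mod 8 = 5, so (164/589) = (-1)^2·(41/589); sign now -1
reciprocity: (41/589) = +1·(589/41) since 41 mod 4 = 1, 589 mod 4 = 1; sign now -1
(589/41) = (15/41)   [reduce mod 41]
reciprocity: (15/41) = +1·(41/15) since 15 mod 4 = 3, 41 mod 4 = 1; sign now -1
(41/15) = (11/15)   [reduce mod 15]
reciprocity: (11/15) = -1·(15/11) since 11 mod 4 = 3, 15 mod 4 = 3; sign now +1
(15/11) = (4/11)   [reduce mod 11]
4 = 2^2·1; (2/11) = -1 since 11 mod 8 = 3, so (4/11) = (-1)^2·(1/11); sign now +1
(1/11) = 1; final value = sign = +1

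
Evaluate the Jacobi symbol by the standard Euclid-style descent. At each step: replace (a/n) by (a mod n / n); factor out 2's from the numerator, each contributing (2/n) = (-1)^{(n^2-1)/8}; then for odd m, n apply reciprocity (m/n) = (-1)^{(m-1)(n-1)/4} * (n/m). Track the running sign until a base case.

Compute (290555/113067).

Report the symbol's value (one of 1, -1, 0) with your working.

-1

(290555/113067): 290555 mod 113067 = 64421, so (290555/113067) = (64421/113067)
flip (64421/113067) -> (113067/64421): both odd, 64421 mod 4 = 1, 113067 mod 4 = 3, so the flip contributes +1; sign now +1
(113067/64421): 113067 mod 64421 = 48646, so (113067/64421) = (48646/64421)
factor out 2^1: 48646 = 2^1·24323; with 64421 mod 8 = 5, (2/64421) = -1; sign now -1; continue with (24323/64421)
flip (24323/64421) -> (64421/24323): both odd, 24323 mod 4 = 3, 64421 mod 4 = 1, so the flip contributes +1; sign now -1
(64421/24323): 64421 mod 24323 = 15775, so (64421/24323) = (15775/24323)
flip (15775/24323) -> (24323/15775): both odd, 15775 mod 4 = 3, 24323 mod 4 = 3, so the flip contributes -1; sign now +1
(24323/15775): 24323 mod 15775 = 8548, so (24323/15775) = (8548/15775)
factor out 2^2: 8548 = 2^2·2137; with 15775 mod 8 = 7, (2/15775) = +1; sign now +1; continue with (2137/15775)
flip (2137/15775) -> (15775/2137): both odd, 2137 mod 4 = 1, 15775 mod 4 = 3, so the flip contributes +1; sign now +1
(15775/2137): 15775 mod 2137 = 816, so (15775/2137) = (816/2137)
factor out 2^4: 816 = 2^4·51; with 2137 mod 8 = 1, (2/2137) = +1; sign now +1; continue with (51/2137)
flip (51/2137) -> (2137/51): both odd, 51 mod 4 = 3, 2137 mod 4 = 1, so the flip contributes +1; sign now +1
(2137/51): 2137 mod 51 = 46, so (2137/51) = (46/51)
factor out 2^1: 46 = 2^1·23; with 51 mod 8 = 3, (2/51) = -1; sign now -1; continue with (23/51)
flip (23/51) -> (51/23): both odd, 23 mod 4 = 3, 51 mod 4 = 3, so the flip contributes -1; sign now +1
(51/23): 51 mod 23 = 5, so (51/23) = (5/23)
flip (5/23) -> (23/5): both odd, 5 mod 4 = 1, 23 mod 4 = 3, so the flip contributes +1; sign now +1
(23/5): 23 mod 5 = 3, so (23/5) = (3/5)
flip (3/5) -> (5/3): both odd, 3 mod 4 = 3, 5 mod 4 = 1, so the flip contributes +1; sign now +1
(5/3): 5 mod 3 = 2, so (5/3) = (2/3)
factor out 2^1: 2 = 2^1·1; with 3 mod 8 = 3, (2/3) = -1; sign now -1; continue with (1/3)
reached (1/3) = 1, so the symbol is -1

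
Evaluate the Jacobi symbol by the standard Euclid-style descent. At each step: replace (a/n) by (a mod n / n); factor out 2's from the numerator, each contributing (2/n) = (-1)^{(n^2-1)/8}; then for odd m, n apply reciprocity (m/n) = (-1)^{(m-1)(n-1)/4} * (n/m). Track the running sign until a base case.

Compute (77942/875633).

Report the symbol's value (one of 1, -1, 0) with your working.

1

77942 = 2^1·38971; (2/875633) = +1 since 875633 mod 8 = 1, so (77942/875633) = (+1)^1·(38971/875633); sign now +1
reciprocity: (38971/875633) = +1·(875633/38971) since 38971 mod 4 = 3, 875633 mod 4 = 1; sign now +1
(875633/38971) = (18271/38971)   [reduce mod 38971]
reciprocity: (18271/38971) = -1·(38971/18271) since 18271 mod 4 = 3, 38971 mod 4 = 3; sign now -1
(38971/18271) = (2429/18271)   [reduce mod 18271]
reciprocity: (2429/18271) = +1·(18271/2429) since 2429 mod 4 = 1, 18271 mod 4 = 3; sign now -1
(18271/2429) = (1268/2429)   [reduce mod 2429]
1268 = 2^2·317; (2/2429) = -1 since 2429 mod 8 = 5, so (1268/2429) = (-1)^2·(317/2429); sign now -1
reciprocity: (317/2429) = +1·(2429/317) since 317 mod 4 = 1, 2429 mod 4 = 1; sign now -1
(2429/317) = (210/317)   [reduce mod 317]
210 = 2^1·105; (2/317) = -1 since 317 mod 8 = 5, so (210/317) = (-1)^1·(105/317); sign now +1
reciprocity: (105/317) = +1·(317/105) since 105 mod 4 = 1, 317 mod 4 = 1; sign now +1
(317/105) = (2/105)   [reduce mod 105]
2 = 2^1·1; (2/105) = +1 since 105 mod 8 = 1, so (2/105) = (+1)^1·(1/105); sign now +1
(1/105) = 1; final value = sign = +1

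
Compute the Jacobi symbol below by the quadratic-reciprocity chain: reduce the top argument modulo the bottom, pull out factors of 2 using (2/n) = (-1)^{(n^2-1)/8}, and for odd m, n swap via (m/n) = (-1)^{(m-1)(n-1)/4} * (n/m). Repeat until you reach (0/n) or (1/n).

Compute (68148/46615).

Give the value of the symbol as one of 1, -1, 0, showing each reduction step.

(68148/46615): 68148 mod 46615 = 21533, so (68148/46615) = (21533/46615)
flip (21533/46615) -> (46615/21533): both odd, 21533 mod 4 = 1, 46615 mod 4 = 3, so the flip contributes +1; sign now +1
(46615/21533): 46615 mod 21533 = 3549, so (46615/21533) = (3549/21533)
flip (3549/21533) -> (21533/3549): both odd, 3549 mod 4 = 1, 21533 mod 4 = 1, so the flip contributes +1; sign now +1
(21533/3549): 21533 mod 3549 = 239, so (21533/3549) = (239/3549)
flip (239/3549) -> (3549/239): both odd, 239 mod 4 = 3, 3549 mod 4 = 1, so the flip contributes +1; sign now +1
(3549/239): 3549 mod 239 = 203, so (3549/239) = (203/239)
flip (203/239) -> (239/203): both odd, 203 mod 4 = 3, 239 mod 4 = 3, so the flip contributes -1; sign now -1
(239/203): 239 mod 203 = 36, so (239/203) = (36/203)
factor out 2^2: 36 = 2^2·9; with 203 mod 8 = 3, (2/203) = -1; sign now -1; continue with (9/203)
flip (9/203) -> (203/9): both odd, 9 mod 4 = 1, 203 mod 4 = 3, so the flip contributes +1; sign now -1
(203/9): 203 mod 9 = 5, so (203/9) = (5/9)
flip (5/9) -> (9/5): both odd, 5 mod 4 = 1, 9 mod 4 = 1, so the flip contributes +1; sign now -1
(9/5): 9 mod 5 = 4, so (9/5) = (4/5)
factor out 2^2: 4 = 2^2·1; with 5 mod 8 = 5, (2/5) = -1; sign now -1; continue with (1/5)
reached (1/5) = 1, so the symbol is -1

-1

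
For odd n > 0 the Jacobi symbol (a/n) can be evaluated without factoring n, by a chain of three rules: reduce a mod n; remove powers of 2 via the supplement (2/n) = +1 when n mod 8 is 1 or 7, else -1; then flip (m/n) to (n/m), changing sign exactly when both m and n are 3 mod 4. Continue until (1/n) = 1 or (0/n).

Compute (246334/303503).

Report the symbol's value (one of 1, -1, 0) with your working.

factor out 2^1: 246334 = 2^1·123167; with 303503 mod 8 = 7, (2/303503) = +1; sign now +1; continue with (123167/303503)
flip (123167/303503) -> (303503/123167): both odd, 123167 mod 4 = 3, 303503 mod 4 = 3, so the flip contributes -1; sign now -1
(303503/123167): 303503 mod 123167 = 57169, so (303503/123167) = (57169/123167)
flip (57169/123167) -> (123167/57169): both odd, 57169 mod 4 = 1, 123167 mod 4 = 3, so the flip contributes +1; sign now -1
(123167/57169): 123167 mod 57169 = 8829, so (123167/57169) = (8829/57169)
flip (8829/57169) -> (57169/8829): both odd, 8829 mod 4 = 1, 57169 mod 4 = 1, so the flip contributes +1; sign now -1
(57169/8829): 57169 mod 8829 = 4195, so (57169/8829) = (4195/8829)
flip (4195/8829) -> (8829/4195): both odd, 4195 mod 4 = 3, 8829 mod 4 = 1, so the flip contributes +1; sign now -1
(8829/4195): 8829 mod 4195 = 439, so (8829/4195) = (439/4195)
flip (439/4195) -> (4195/439): both odd, 439 mod 4 = 3, 4195 mod 4 = 3, so the flip contributes -1; sign now +1
(4195/439): 4195 mod 439 = 244, so (4195/439) = (244/439)
factor out 2^2: 244 = 2^2·61; with 439 mod 8 = 7, (2/439) = +1; sign now +1; continue with (61/439)
flip (61/439) -> (439/61): both odd, 61 mod 4 = 1, 439 mod 4 = 3, so the flip contributes +1; sign now +1
(439/61): 439 mod 61 = 12, so (439/61) = (12/61)
factor out 2^2: 12 = 2^2·3; with 61 mod 8 = 5, (2/61) = -1; sign now +1; continue with (3/61)
flip (3/61) -> (61/3): both odd, 3 mod 4 = 3, 61 mod 4 = 1, so the flip contributes +1; sign now +1
(61/3): 61 mod 3 = 1, so (61/3) = (1/3)
reached (1/3) = 1, so the symbol is +1

1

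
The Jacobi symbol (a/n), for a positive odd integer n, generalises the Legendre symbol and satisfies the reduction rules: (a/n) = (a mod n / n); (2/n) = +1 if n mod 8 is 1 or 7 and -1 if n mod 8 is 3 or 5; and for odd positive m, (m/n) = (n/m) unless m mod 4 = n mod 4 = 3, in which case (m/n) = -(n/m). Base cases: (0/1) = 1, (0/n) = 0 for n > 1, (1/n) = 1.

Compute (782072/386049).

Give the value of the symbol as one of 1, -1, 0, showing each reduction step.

(782072/386049) = (9974/386049)   [reduce mod 386049]
9974 = 2^1·4987; (2/386049) = +1 since 386049 mod 8 = 1, so (9974/386049) = (+1)^1·(4987/386049); sign now +1
reciprocity: (4987/386049) = +1·(386049/4987) since 4987 mod 4 = 3, 386049 mod 4 = 1; sign now +1
(386049/4987) = (2050/4987)   [reduce mod 4987]
2050 = 2^1·1025; (2/4987) = -1 since 4987 mod 8 = 3, so (2050/4987) = (-1)^1·(1025/4987); sign now -1
reciprocity: (1025/4987) = +1·(4987/1025) since 1025 mod 4 = 1, 4987 mod 4 = 3; sign now -1
(4987/1025) = (887/1025)   [reduce mod 1025]
reciprocity: (887/1025) = +1·(1025/887) since 887 mod 4 = 3, 1025 mod 4 = 1; sign now -1
(1025/887) = (138/887)   [reduce mod 887]
138 = 2^1·69; (2/887) = +1 since 887 mod 8 = 7, so (138/887) = (+1)^1·(69/887); sign now -1
reciprocity: (69/887) = +1·(887/69) since 69 mod 4 = 1, 887 mod 4 = 3; sign now -1
(887/69) = (59/69)   [reduce mod 69]
reciprocity: (59/69) = +1·(69/59) since 59 mod 4 = 3, 69 mod 4 = 1; sign now -1
(69/59) = (10/59)   [reduce mod 59]
10 = 2^1·5; (2/59) = -1 since 59 mod 8 = 3, so (10/59) = (-1)^1·(5/59); sign now +1
reciprocity: (5/59) = +1·(59/5) since 5 mod 4 = 1, 59 mod 4 = 3; sign now +1
(59/5) = (4/5)   [reduce mod 5]
4 = 2^2·1; (2/5) = -1 since 5 mod 8 = 5, so (4/5) = (-1)^2·(1/5); sign now +1
(1/5) = 1; final value = sign = +1

1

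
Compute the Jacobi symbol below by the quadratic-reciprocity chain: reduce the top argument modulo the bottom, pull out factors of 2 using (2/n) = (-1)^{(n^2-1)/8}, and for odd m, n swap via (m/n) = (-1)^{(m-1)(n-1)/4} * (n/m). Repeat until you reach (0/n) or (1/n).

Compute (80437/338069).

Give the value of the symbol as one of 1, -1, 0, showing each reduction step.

-1

reciprocity: (80437/338069) = +1·(338069/80437) since 80437 mod 4 = 1, 338069 mod 4 = 1; sign now +1
(338069/80437) = (16321/80437)   [reduce mod 80437]
reciprocity: (16321/80437) = +1·(80437/16321) since 16321 mod 4 = 1, 80437 mod 4 = 1; sign now +1
(80437/16321) = (15153/16321)   [reduce mod 16321]
reciprocity: (15153/16321) = +1·(16321/15153) since 15153 mod 4 = 1, 16321 mod 4 = 1; sign now +1
(16321/15153) = (1168/15153)   [reduce mod 15153]
1168 = 2^4·73; (2/15153) = +1 since 15153 mod 8 = 1, so (1168/15153) = (+1)^4·(73/15153); sign now +1
reciprocity: (73/15153) = +1·(15153/73) since 73 mod 4 = 1, 15153 mod 4 = 1; sign now +1
(15153/73) = (42/73)   [reduce mod 73]
42 = 2^1·21; (2/73) = +1 since 73 mod 8 = 1, so (42/73) = (+1)^1·(21/73); sign now +1
reciprocity: (21/73) = +1·(73/21) since 21 mod 4 = 1, 73 mod 4 = 1; sign now +1
(73/21) = (10/21)   [reduce mod 21]
10 = 2^1·5; (2/21) = -1 since 21 mod 8 = 5, so (10/21) = (-1)^1·(5/21); sign now -1
reciprocity: (5/21) = +1·(21/5) since 5 mod 4 = 1, 21 mod 4 = 1; sign now -1
(21/5) = (1/5)   [reduce mod 5]
(1/5) = 1; final value = sign = -1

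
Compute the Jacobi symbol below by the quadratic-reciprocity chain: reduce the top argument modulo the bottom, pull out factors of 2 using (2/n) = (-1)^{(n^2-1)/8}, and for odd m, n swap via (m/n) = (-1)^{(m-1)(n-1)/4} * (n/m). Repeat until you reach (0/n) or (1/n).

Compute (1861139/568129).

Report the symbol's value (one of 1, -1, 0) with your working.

(1861139/568129): 1861139 mod 568129 = 156752, so (1861139/568129) = (156752/568129)
factor out 2^4: 156752 = 2^4·9797; with 568129 mod 8 = 1, (2/568129) = +1; sign now +1; continue with (9797/568129)
flip (9797/568129) -> (568129/9797): both odd, 9797 mod 4 = 1, 568129 mod 4 = 1, so the flip contributes +1; sign now +1
(568129/9797): 568129 mod 9797 = 9700, so (568129/9797) = (9700/9797)
factor out 2^2: 9700 = 2^2·2425; with 9797 mod 8 = 5, (2/9797) = -1; sign now +1; continue with (2425/9797)
flip (2425/9797) -> (9797/2425): both odd, 2425 mod 4 = 1, 9797 mod 4 = 1, so the flip contributes +1; sign now +1
(9797/2425): 9797 mod 2425 = 97, so (9797/2425) = (97/2425)
flip (97/2425) -> (2425/97): both odd, 97 mod 4 = 1, 2425 mod 4 = 1, so the flip contributes +1; sign now +1
(2425/97): 2425 mod 97 = 0, so (2425/97) = (0/97)
reached (0/97); gcd(a, n) > 1, so (0/97) = 0 and the symbol is 0

0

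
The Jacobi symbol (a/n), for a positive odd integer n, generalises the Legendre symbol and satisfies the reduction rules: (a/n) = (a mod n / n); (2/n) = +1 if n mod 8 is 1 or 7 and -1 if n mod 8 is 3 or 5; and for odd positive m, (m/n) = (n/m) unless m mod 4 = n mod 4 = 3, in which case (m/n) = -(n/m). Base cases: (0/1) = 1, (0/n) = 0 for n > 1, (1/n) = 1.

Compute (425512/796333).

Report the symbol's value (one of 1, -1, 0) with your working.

factor out 2^3: 425512 = 2^3·53189; with 796333 mod 8 = 5, (2/796333) = -1; sign now -1; continue with (53189/796333)
flip (53189/796333) -> (796333/53189): both odd, 53189 mod 4 = 1, 796333 mod 4 = 1, so the flip contributes +1; sign now -1
(796333/53189): 796333 mod 53189 = 51687, so (796333/53189) = (51687/53189)
flip (51687/53189) -> (53189/51687): both odd, 51687 mod 4 = 3, 53189 mod 4 = 1, so the flip contributes +1; sign now -1
(53189/51687): 53189 mod 51687 = 1502, so (53189/51687) = (1502/51687)
factor out 2^1: 1502 = 2^1·751; with 51687 mod 8 = 7, (2/51687) = +1; sign now -1; continue with (751/51687)
flip (751/51687) -> (51687/751): both odd, 751 mod 4 = 3, 51687 mod 4 = 3, so the flip contributes -1; sign now +1
(51687/751): 51687 mod 751 = 619, so (51687/751) = (619/751)
flip (619/751) -> (751/619): both odd, 619 mod 4 = 3, 751 mod 4 = 3, so the flip contributes -1; sign now -1
(751/619): 751 mod 619 = 132, so (751/619) = (132/619)
factor out 2^2: 132 = 2^2·33; with 619 mod 8 = 3, (2/619) = -1; sign now -1; continue with (33/619)
flip (33/619) -> (619/33): both odd, 33 mod 4 = 1, 619 mod 4 = 3, so the flip contributes +1; sign now -1
(619/33): 619 mod 33 = 25, so (619/33) = (25/33)
flip (25/33) -> (33/25): both odd, 25 mod 4 = 1, 33 mod 4 = 1, so the flip contributes +1; sign now -1
(33/25): 33 mod 25 = 8, so (33/25) = (8/25)
factor out 2^3: 8 = 2^3·1; with 25 mod 8 = 1, (2/25) = +1; sign now -1; continue with (1/25)
reached (1/25) = 1, so the symbol is -1

-1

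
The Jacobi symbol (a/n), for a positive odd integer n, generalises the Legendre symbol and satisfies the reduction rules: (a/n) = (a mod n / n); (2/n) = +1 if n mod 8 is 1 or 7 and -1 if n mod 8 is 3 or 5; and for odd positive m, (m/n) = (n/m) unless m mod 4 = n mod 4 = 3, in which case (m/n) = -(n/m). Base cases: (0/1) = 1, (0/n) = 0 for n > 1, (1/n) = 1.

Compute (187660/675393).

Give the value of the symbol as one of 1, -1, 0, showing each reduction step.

187660 = 2^2·46915; (2/675393) = +1 since 675393 mod 8 = 1, so (187660/675393) = (+1)^2·(46915/675393); sign now +1
reciprocity: (46915/675393) = +1·(675393/46915) since 46915 mod 4 = 3, 675393 mod 4 = 1; sign now +1
(675393/46915) = (18583/46915)   [reduce mod 46915]
reciprocity: (18583/46915) = -1·(46915/18583) since 18583 mod 4 = 3, 46915 mod 4 = 3; sign now -1
(46915/18583) = (9749/18583)   [reduce mod 18583]
reciprocity: (9749/18583) = +1·(18583/9749) since 9749 mod 4 = 1, 18583 mod 4 = 3; sign now -1
(18583/9749) = (8834/9749)   [reduce mod 9749]
8834 = 2^1·4417; (2/9749) = -1 since 9749 mod 8 = 5, so (8834/9749) = (-1)^1·(4417/9749); sign now +1
reciprocity: (4417/9749) = +1·(9749/4417) since 4417 mod 4 = 1, 9749 mod 4 = 1; sign now +1
(9749/4417) = (915/4417)   [reduce mod 4417]
reciprocity: (915/4417) = +1·(4417/915) since 915 mod 4 = 3, 4417 mod 4 = 1; sign now +1
(4417/915) = (757/915)   [reduce mod 915]
reciprocity: (757/915) = +1·(915/757) since 757 mod 4 = 1, 915 mod 4 = 3; sign now +1
(915/757) = (158/757)   [reduce mod 757]
158 = 2^1·79; (2/757) = -1 since 757 mod 8 = 5, so (158/757) = (-1)^1·(79/757); sign now -1
reciprocity: (79/757) = +1·(757/79) since 79 mod 4 = 3, 757 mod 4 = 1; sign now -1
(757/79) = (46/79)   [reduce mod 79]
46 = 2^1·23; (2/79) = +1 since 79 mod 8 = 7, so (46/79) = (+1)^1·(23/79); sign now -1
reciprocity: (23/79) = -1·(79/23) since 23 mod 4 = 3, 79 mod 4 = 3; sign now +1
(79/23) = (10/23)   [reduce mod 23]
10 = 2^1·5; (2/23) = +1 since 23 mod 8 = 7, so (10/23) = (+1)^1·(5/23); sign now +1
reciprocity: (5/23) = +1·(23/5) since 5 mod 4 = 1, 23 mod 4 = 3; sign now +1
(23/5) = (3/5)   [reduce mod 5]
reciprocity: (3/5) = +1·(5/3) since 3 mod 4 = 3, 5 mod 4 = 1; sign now +1
(5/3) = (2/3)   [reduce mod 3]
2 = 2^1·1; (2/3) = -1 since 3 mod 8 = 3, so (2/3) = (-1)^1·(1/3); sign now -1
(1/3) = 1; final value = sign = -1

-1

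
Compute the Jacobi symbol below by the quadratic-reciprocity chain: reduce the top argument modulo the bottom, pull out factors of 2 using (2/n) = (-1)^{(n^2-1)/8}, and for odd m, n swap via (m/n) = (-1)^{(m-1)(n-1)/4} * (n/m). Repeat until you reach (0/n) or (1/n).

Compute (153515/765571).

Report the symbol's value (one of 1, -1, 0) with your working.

flip (153515/765571) -> (765571/153515): both odd, 153515 mod 4 = 3, 765571 mod 4 = 3, so the flip contributes -1; sign now -1
(765571/153515): 765571 mod 153515 = 151511, so (765571/153515) = (151511/153515)
flip (151511/153515) -> (153515/151511): both odd, 151511 mod 4 = 3, 153515 mod 4 = 3, so the flip contributes -1; sign now +1
(153515/151511): 153515 mod 151511 = 2004, so (153515/151511) = (2004/151511)
factor out 2^2: 2004 = 2^2·501; with 151511 mod 8 = 7, (2/151511) = +1; sign now +1; continue with (501/151511)
flip (501/151511) -> (151511/501): both odd, 501 mod 4 = 1, 151511 mod 4 = 3, so the flip contributes +1; sign now +1
(151511/501): 151511 mod 501 = 209, so (151511/501) = (209/501)
flip (209/501) -> (501/209): both odd, 209 mod 4 = 1, 501 mod 4 = 1, so the flip contributes +1; sign now +1
(501/209): 501 mod 209 = 83, so (501/209) = (83/209)
flip (83/209) -> (209/83): both odd, 83 mod 4 = 3, 209 mod 4 = 1, so the flip contributes +1; sign now +1
(209/83): 209 mod 83 = 43, so (209/83) = (43/83)
flip (43/83) -> (83/43): both odd, 43 mod 4 = 3, 83 mod 4 = 3, so the flip contributes -1; sign now -1
(83/43): 83 mod 43 = 40, so (83/43) = (40/43)
factor out 2^3: 40 = 2^3·5; with 43 mod 8 = 3, (2/43) = -1; sign now +1; continue with (5/43)
flip (5/43) -> (43/5): both odd, 5 mod 4 = 1, 43 mod 4 = 3, so the flip contributes +1; sign now +1
(43/5): 43 mod 5 = 3, so (43/5) = (3/5)
flip (3/5) -> (5/3): both odd, 3 mod 4 = 3, 5 mod 4 = 1, so the flip contributes +1; sign now +1
(5/3): 5 mod 3 = 2, so (5/3) = (2/3)
factor out 2^1: 2 = 2^1·1; with 3 mod 8 = 3, (2/3) = -1; sign now -1; continue with (1/3)
reached (1/3) = 1, so the symbol is -1

-1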